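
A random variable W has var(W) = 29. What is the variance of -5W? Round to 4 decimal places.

var(-5W) = (-5)²·var(W) = 25·29 = 725

725.0000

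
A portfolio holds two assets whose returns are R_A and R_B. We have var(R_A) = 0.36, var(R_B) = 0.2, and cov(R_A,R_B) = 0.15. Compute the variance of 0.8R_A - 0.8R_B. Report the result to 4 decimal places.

var(0.8R_A - 0.8R_B) = (0.8)²·var(R_A) + (-0.8)²·var(R_B) + 2·(0.8)·(-0.8)·cov(R_A,R_B)
= 0.64·0.36 + 0.64·0.2 + -1.28·0.15 = 0.1664

0.1664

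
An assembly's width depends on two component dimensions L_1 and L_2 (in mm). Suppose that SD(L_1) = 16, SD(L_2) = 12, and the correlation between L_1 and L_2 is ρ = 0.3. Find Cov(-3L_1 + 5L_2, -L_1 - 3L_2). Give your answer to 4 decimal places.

-1161.6000

Var(L_1) = (16)² = 256;  Var(L_2) = (12)² = 144
Cov(L_1,L_2) = ρ·SD(L_1)·SD(L_2) = 0.3·16·12 = 57.6
Cov(-3L_1 + 5L_2, -L_1 - 3L_2) = (-3)(-1)Var(L_1) + (5)(-3)Var(L_2) + [(-3)(-3) + (5)(-1)]Cov(L_1,L_2)
= 3·256 + -15·144 + 4·57.6 = -1161.6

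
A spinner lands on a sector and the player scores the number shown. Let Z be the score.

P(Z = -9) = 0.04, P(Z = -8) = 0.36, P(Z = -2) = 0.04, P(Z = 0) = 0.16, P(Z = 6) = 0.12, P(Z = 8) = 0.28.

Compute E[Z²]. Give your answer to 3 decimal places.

E[Z²] = (-9)²(0.04) + (-8)²(0.36) + (-2)²(0.04) + (0)²(0.16) + (6)²(0.12) + (8)²(0.28) = 48.68

48.680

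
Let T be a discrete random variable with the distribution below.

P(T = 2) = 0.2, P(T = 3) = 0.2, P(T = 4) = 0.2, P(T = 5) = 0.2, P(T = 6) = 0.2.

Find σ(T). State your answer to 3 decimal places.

E[T] = (2)(0.2) + (3)(0.2) + (4)(0.2) + (5)(0.2) + (6)(0.2) = 4
E[T²] = (2)²(0.2) + (3)²(0.2) + (4)²(0.2) + (5)²(0.2) + (6)²(0.2) = 18
var(T) = E[T²] − (E[T])² = 18 − (4)² = 2
σ(T) = √2 ≈ 1.414

1.414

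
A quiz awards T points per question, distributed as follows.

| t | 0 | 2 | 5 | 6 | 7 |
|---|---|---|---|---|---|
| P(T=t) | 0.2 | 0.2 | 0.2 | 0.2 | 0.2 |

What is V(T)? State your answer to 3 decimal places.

E[T] = (0)(0.2) + (2)(0.2) + (5)(0.2) + (6)(0.2) + (7)(0.2) = 4
E[T²] = (0)²(0.2) + (2)²(0.2) + (5)²(0.2) + (6)²(0.2) + (7)²(0.2) = 22.8
V(T) = E[T²] − (E[T])² = 22.8 − (4)² = 6.8

6.800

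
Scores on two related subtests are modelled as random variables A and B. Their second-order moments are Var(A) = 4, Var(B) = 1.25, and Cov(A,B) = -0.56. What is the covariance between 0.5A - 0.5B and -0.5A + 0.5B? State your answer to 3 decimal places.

Cov(0.5A - 0.5B, -0.5A + 0.5B) = (0.5)(-0.5)Var(A) + (-0.5)(0.5)Var(B) + [(0.5)(0.5) + (-0.5)(-0.5)]Cov(A,B)
= -0.25·4 + -0.25·1.25 + 0.5·-0.56 = -1.5925

-1.593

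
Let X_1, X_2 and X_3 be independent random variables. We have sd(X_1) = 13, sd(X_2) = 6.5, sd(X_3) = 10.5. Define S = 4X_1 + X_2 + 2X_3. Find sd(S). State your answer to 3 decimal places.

56.456

var(X_1) = 169, var(X_2) = 42.25, var(X_3) = 110.25
By independence, var(S) = (4)²var(X_1) + (1)²var(X_2) + (2)²var(X_3)
= (4)²·169 + (1)²·42.25 + (2)²·110.25 = 3187.25
sd(S) = √3187.25 ≈ 56.456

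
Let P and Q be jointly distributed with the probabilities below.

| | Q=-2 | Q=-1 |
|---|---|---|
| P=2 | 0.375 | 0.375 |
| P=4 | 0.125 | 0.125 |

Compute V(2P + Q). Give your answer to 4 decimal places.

E[P] = 2.5,  E[Q] = -1.5,  E[PQ] = -3.75
V(P) = 7 − (2.5)² = 0.75;  V(Q) = 2.5 − (-1.5)² = 0.25
cov(P,Q) = -3.75 − (2.5)(-1.5) = 0
V(2P + Q) = (2)²·0.75 + (1)²·0.25 + 2·(2)·(1)·0 = 3.25

3.2500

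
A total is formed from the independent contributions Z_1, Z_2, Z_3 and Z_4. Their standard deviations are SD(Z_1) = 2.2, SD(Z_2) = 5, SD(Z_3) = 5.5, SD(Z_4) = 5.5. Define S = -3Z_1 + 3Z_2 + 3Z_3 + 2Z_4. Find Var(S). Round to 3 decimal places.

661.810

Var(Z_1) = 4.84, Var(Z_2) = 25, Var(Z_3) = 30.25, Var(Z_4) = 30.25
By independence, Var(S) = (-3)²Var(Z_1) + (3)²Var(Z_2) + (3)²Var(Z_3) + (2)²Var(Z_4)
= (-3)²·4.84 + (3)²·25 + (3)²·30.25 + (2)²·30.25 = 661.81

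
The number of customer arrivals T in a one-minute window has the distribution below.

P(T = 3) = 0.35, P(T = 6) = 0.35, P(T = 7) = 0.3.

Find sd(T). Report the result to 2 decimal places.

1.70

E[T] = (3)(0.35) + (6)(0.35) + (7)(0.3) = 5.25
E[T²] = (3)²(0.35) + (6)²(0.35) + (7)²(0.3) = 30.45
var(T) = E[T²] − (E[T])² = 30.45 − (5.25)² = 2.8875
sd(T) = √2.8875 ≈ 1.70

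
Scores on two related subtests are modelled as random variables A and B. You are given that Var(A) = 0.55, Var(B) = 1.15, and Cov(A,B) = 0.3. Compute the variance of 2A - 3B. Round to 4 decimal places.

Var(2A - 3B) = (2)²·Var(A) + (-3)²·Var(B) + 2·(2)·(-3)·Cov(A,B)
= 4·0.55 + 9·1.15 + -12·0.3 = 8.95

8.9500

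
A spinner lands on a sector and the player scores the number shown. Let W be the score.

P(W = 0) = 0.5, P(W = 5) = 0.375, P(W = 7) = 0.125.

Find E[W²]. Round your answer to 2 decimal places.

E[W²] = (0)²(0.5) + (5)²(0.375) + (7)²(0.125) = 15.5

15.50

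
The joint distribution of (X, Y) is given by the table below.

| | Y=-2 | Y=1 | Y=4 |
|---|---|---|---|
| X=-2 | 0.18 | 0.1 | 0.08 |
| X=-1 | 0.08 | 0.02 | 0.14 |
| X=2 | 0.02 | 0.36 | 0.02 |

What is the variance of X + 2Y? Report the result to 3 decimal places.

23.520

E[X] = -0.16,  E[Y] = 0.88,  E[XY] = 0.26
V(X) = 3.28 − (-0.16)² = 3.2544;  V(Y) = 5.44 − (0.88)² = 4.6656
Cov(X,Y) = 0.26 − (-0.16)(0.88) = 0.4008
V(X + 2Y) = (1)²·3.2544 + (2)²·4.6656 + 2·(1)·(2)·0.4008 = 23.52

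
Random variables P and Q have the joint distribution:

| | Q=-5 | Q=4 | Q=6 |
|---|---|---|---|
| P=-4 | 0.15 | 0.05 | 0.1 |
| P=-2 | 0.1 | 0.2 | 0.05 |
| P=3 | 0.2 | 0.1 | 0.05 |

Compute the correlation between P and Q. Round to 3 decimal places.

E[P] = -0.85,  E[Q] = 0.35
E[PQ] = -2.3
cov(P,Q) = E[PQ] − E[P]E[Q] = -2.3 − (-0.85)(0.35) = -2.0025
Var(P) = 8.6275,  Var(Q) = 23.9275
ρ = -2.0025 / √(8.6275·23.9275) ≈ -0.139

-0.139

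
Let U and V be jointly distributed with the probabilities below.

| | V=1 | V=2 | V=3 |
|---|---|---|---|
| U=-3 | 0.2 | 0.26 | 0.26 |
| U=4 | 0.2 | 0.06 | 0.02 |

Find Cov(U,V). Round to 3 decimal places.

-1.025

E[U] = -1.04,  E[V] = 1.88
E[UV] = -2.98
Cov(U,V) = E[UV] − E[U]E[V] = -2.98 − (-1.04)(1.88) = -1.0248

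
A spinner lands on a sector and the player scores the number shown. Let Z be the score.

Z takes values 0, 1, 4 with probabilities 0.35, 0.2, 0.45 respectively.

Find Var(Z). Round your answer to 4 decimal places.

3.4000

E[Z] = (0)(0.35) + (1)(0.2) + (4)(0.45) = 2
E[Z²] = (0)²(0.35) + (1)²(0.2) + (4)²(0.45) = 7.4
Var(Z) = E[Z²] − (E[Z])² = 7.4 − (2)² = 3.4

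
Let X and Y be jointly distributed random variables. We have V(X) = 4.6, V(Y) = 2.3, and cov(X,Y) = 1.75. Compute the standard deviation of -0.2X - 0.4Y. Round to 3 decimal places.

0.912

V(-0.2X - 0.4Y) = (-0.2)²·V(X) + (-0.4)²·V(Y) + 2·(-0.2)·(-0.4)·cov(X,Y)
= 0.04·4.6 + 0.16·2.3 + 0.16·1.75 = 0.832
σ(-0.2X - 0.4Y) = √0.832 ≈ 0.912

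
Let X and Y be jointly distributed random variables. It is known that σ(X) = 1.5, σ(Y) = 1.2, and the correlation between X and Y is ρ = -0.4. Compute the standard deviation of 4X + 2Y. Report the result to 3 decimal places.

5.499

Var(X) = (1.5)² = 2.25;  Var(Y) = (1.2)² = 1.44
cov(X,Y) = ρ·σ(X)·σ(Y) = -0.4·1.5·1.2 = -0.72
Var(4X + 2Y) = (4)²·Var(X) + (2)²·Var(Y) + 2·(4)·(2)·cov(X,Y)
= 16·2.25 + 4·1.44 + 16·-0.72 = 30.24
σ(4X + 2Y) = √30.24 ≈ 5.499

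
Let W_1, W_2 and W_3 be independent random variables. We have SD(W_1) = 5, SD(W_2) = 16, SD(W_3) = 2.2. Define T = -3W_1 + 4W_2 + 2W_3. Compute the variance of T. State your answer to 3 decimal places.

Var(W_1) = 25, Var(W_2) = 256, Var(W_3) = 4.84
By independence, Var(T) = (-3)²Var(W_1) + (4)²Var(W_2) + (2)²Var(W_3)
= (-3)²·25 + (4)²·256 + (2)²·4.84 = 4340.36

4340.360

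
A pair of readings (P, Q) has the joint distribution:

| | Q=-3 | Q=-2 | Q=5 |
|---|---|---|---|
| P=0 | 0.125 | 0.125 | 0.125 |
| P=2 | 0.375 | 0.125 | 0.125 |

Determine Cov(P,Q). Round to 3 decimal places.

E[P] = 1.25,  E[Q] = -0.75
E[PQ] = -1.5
Cov(P,Q) = E[PQ] − E[P]E[Q] = -1.5 − (1.25)(-0.75) = -0.5625

-0.563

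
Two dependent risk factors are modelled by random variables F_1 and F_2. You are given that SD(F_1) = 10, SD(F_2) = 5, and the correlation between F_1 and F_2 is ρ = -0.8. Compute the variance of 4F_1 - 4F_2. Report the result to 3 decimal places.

3280.000

var(F_1) = (10)² = 100;  var(F_2) = (5)² = 25
Cov(F_1,F_2) = ρ·SD(F_1)·SD(F_2) = -0.8·10·5 = -40
var(4F_1 - 4F_2) = (4)²·var(F_1) + (-4)²·var(F_2) + 2·(4)·(-4)·Cov(F_1,F_2)
= 16·100 + 16·25 + -32·-40 = 3280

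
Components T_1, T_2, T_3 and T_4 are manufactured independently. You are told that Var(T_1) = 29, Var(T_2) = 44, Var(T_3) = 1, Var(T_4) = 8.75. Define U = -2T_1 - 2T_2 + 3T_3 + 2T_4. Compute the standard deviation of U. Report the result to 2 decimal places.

By independence, Var(U) = (-2)²Var(T_1) + (-2)²Var(T_2) + (3)²Var(T_3) + (2)²Var(T_4)
= (-2)²·29 + (-2)²·44 + (3)²·1 + (2)²·8.75 = 336
sd(U) = √336 ≈ 18.33

18.33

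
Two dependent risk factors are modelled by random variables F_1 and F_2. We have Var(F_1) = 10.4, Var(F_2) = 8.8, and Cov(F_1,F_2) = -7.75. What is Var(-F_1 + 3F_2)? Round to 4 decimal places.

136.1000

Var(-F_1 + 3F_2) = (-1)²·Var(F_1) + (3)²·Var(F_2) + 2·(-1)·(3)·Cov(F_1,F_2)
= 1·10.4 + 9·8.8 + -6·-7.75 = 136.1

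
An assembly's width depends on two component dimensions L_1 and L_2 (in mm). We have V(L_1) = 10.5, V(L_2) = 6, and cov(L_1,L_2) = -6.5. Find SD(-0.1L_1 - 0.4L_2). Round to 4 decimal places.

0.7382

V(-0.1L_1 - 0.4L_2) = (-0.1)²·V(L_1) + (-0.4)²·V(L_2) + 2·(-0.1)·(-0.4)·cov(L_1,L_2)
= 0.01·10.5 + 0.16·6 + 0.08·-6.5 = 0.545
SD(-0.1L_1 - 0.4L_2) = √0.545 ≈ 0.7382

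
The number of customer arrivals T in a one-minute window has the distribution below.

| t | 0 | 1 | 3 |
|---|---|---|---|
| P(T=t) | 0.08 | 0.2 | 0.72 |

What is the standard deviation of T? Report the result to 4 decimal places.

E[T] = (0)(0.08) + (1)(0.2) + (3)(0.72) = 2.36
E[T²] = (0)²(0.08) + (1)²(0.2) + (3)²(0.72) = 6.68
Var(T) = E[T²] − (E[T])² = 6.68 − (2.36)² = 1.1104
σ(T) = √1.1104 ≈ 1.0538

1.0538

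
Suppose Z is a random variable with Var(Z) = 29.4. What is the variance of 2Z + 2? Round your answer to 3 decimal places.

Var(2Z + 2) = (2)²·Var(Z) = 4·29.4 = 117.6

117.600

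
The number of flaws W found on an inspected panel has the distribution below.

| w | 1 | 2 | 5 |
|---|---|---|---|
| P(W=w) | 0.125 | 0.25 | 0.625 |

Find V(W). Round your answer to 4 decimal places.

E[W] = (1)(0.125) + (2)(0.25) + (5)(0.625) = 3.75
E[W²] = (1)²(0.125) + (2)²(0.25) + (5)²(0.625) = 16.75
V(W) = E[W²] − (E[W])² = 16.75 − (3.75)² = 2.6875

2.6875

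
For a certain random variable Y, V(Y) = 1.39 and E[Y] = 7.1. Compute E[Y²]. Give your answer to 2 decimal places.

E[Y²] = V(Y) + (E[Y])² = 1.39 + (7.1)² = 51.8

51.80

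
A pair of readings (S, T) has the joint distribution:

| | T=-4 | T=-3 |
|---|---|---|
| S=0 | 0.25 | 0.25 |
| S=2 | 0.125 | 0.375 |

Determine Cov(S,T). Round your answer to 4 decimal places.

E[S] = 1,  E[T] = -3.375
E[ST] = -3.25
Cov(S,T) = E[ST] − E[S]E[T] = -3.25 − (1)(-3.375) = 0.125

0.1250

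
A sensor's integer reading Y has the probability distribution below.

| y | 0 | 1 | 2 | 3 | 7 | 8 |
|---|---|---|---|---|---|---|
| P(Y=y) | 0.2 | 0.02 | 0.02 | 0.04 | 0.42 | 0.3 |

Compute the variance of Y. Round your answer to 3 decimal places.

E[Y] = (0)(0.2) + (1)(0.02) + (2)(0.02) + (3)(0.04) + (7)(0.42) + (8)(0.3) = 5.52
E[Y²] = (0)²(0.2) + (1)²(0.02) + (2)²(0.02) + (3)²(0.04) + (7)²(0.42) + (8)²(0.3) = 40.24
Var(Y) = E[Y²] − (E[Y])² = 40.24 − (5.52)² = 9.7696

9.770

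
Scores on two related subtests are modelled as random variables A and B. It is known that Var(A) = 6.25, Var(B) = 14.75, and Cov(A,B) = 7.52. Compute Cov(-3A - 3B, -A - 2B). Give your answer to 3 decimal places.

174.930

Cov(-3A - 3B, -A - 2B) = (-3)(-1)Var(A) + (-3)(-2)Var(B) + [(-3)(-2) + (-3)(-1)]Cov(A,B)
= 3·6.25 + 6·14.75 + 9·7.52 = 174.93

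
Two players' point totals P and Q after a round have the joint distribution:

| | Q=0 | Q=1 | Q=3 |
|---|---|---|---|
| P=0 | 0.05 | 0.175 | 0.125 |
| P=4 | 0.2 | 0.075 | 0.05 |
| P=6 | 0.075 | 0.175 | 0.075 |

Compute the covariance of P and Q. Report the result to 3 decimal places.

E[P] = 3.25,  E[Q] = 1.175
E[PQ] = 3.3
cov(P,Q) = E[PQ] − E[P]E[Q] = 3.3 − (3.25)(1.175) = -0.51875

-0.519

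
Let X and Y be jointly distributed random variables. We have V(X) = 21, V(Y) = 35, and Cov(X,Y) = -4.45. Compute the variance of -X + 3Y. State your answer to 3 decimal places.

V(-X + 3Y) = (-1)²·V(X) + (3)²·V(Y) + 2·(-1)·(3)·Cov(X,Y)
= 1·21 + 9·35 + -6·-4.45 = 362.7

362.700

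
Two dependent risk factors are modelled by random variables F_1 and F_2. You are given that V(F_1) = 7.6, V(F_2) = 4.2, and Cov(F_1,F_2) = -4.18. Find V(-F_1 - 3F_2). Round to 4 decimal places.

V(-F_1 - 3F_2) = (-1)²·V(F_1) + (-3)²·V(F_2) + 2·(-1)·(-3)·Cov(F_1,F_2)
= 1·7.6 + 9·4.2 + 6·-4.18 = 20.32

20.3200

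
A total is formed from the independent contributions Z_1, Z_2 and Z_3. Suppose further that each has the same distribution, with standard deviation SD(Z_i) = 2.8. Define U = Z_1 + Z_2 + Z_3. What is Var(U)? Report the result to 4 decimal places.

Var(Z_i) = (2.8)² = 7.84
By independence, Var(U) = (1)²Var(Z_1) + (1)²Var(Z_2) + (1)²Var(Z_3)
= (1)²·7.84 + (1)²·7.84 + (1)²·7.84 = 23.52

23.5200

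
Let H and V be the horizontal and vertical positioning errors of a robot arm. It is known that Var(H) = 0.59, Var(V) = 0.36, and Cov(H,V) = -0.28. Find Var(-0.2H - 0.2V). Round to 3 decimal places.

0.016

Var(-0.2H - 0.2V) = (-0.2)²·Var(H) + (-0.2)²·Var(V) + 2·(-0.2)·(-0.2)·Cov(H,V)
= 0.04·0.59 + 0.04·0.36 + 0.08·-0.28 = 0.0156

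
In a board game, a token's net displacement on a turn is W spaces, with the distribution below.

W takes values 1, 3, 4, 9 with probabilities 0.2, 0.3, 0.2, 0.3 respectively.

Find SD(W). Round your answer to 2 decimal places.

3.04

E[W] = (1)(0.2) + (3)(0.3) + (4)(0.2) + (9)(0.3) = 4.6
E[W²] = (1)²(0.2) + (3)²(0.3) + (4)²(0.2) + (9)²(0.3) = 30.4
Var(W) = E[W²] − (E[W])² = 30.4 − (4.6)² = 9.24
SD(W) = √9.24 ≈ 3.04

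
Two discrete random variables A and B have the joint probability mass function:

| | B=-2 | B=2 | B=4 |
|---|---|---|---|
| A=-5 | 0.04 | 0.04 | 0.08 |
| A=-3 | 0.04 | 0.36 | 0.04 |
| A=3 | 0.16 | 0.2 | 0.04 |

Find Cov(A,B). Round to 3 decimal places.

-2.029

E[A] = -0.92,  E[B] = 1.36
E[AB] = -3.28
Cov(A,B) = E[AB] − E[A]E[B] = -3.28 − (-0.92)(1.36) = -2.0288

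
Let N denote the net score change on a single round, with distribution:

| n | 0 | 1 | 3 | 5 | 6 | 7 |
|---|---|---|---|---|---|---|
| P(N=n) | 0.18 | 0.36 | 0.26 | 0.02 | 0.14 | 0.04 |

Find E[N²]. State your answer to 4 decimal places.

10.2000

E[N²] = (0)²(0.18) + (1)²(0.36) + (3)²(0.26) + (5)²(0.02) + (6)²(0.14) + (7)²(0.04) = 10.2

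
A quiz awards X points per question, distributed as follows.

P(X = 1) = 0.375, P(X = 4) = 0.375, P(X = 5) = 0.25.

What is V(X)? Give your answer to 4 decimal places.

2.8594

E[X] = (1)(0.375) + (4)(0.375) + (5)(0.25) = 3.125
E[X²] = (1)²(0.375) + (4)²(0.375) + (5)²(0.25) = 12.625
V(X) = E[X²] − (E[X])² = 12.625 − (3.125)² = 2.859375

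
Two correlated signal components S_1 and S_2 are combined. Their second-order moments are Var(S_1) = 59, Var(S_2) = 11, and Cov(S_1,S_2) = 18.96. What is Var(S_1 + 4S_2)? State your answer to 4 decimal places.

386.6800

Var(S_1 + 4S_2) = (1)²·Var(S_1) + (4)²·Var(S_2) + 2·(1)·(4)·Cov(S_1,S_2)
= 1·59 + 16·11 + 8·18.96 = 386.68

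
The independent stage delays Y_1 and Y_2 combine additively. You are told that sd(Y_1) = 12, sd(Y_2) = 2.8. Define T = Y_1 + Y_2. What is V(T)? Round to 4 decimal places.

V(Y_1) = 144, V(Y_2) = 7.84
By independence, V(T) = (1)²V(Y_1) + (1)²V(Y_2)
= (1)²·144 + (1)²·7.84 = 151.84

151.8400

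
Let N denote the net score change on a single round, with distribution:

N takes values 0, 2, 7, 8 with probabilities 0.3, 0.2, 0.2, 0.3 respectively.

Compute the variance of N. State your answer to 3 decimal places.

E[N] = (0)(0.3) + (2)(0.2) + (7)(0.2) + (8)(0.3) = 4.2
E[N²] = (0)²(0.3) + (2)²(0.2) + (7)²(0.2) + (8)²(0.3) = 29.8
Var(N) = E[N²] − (E[N])² = 29.8 − (4.2)² = 12.16

12.160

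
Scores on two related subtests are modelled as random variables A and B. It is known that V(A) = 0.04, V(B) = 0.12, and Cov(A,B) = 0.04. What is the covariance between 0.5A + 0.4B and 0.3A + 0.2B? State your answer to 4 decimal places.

0.0244

Cov(0.5A + 0.4B, 0.3A + 0.2B) = (0.5)(0.3)V(A) + (0.4)(0.2)V(B) + [(0.5)(0.2) + (0.4)(0.3)]Cov(A,B)
= 0.15·0.04 + 0.08·0.12 + 0.22·0.04 = 0.0244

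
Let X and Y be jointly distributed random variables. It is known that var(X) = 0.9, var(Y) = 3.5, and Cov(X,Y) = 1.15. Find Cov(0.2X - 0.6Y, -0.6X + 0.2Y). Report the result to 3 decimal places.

Cov(0.2X - 0.6Y, -0.6X + 0.2Y) = (0.2)(-0.6)var(X) + (-0.6)(0.2)var(Y) + [(0.2)(0.2) + (-0.6)(-0.6)]Cov(X,Y)
= -0.12·0.9 + -0.12·3.5 + 0.4·1.15 = -0.068

-0.068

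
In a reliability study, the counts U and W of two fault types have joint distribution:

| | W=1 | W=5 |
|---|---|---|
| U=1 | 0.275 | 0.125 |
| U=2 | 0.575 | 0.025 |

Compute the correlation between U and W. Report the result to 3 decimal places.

E[U] = 1.6,  E[W] = 1.6
E[UW] = 2.3
Cov(U,W) = E[UW] − E[U]E[W] = 2.3 − (1.6)(1.6) = -0.26
Var(U) = 0.24,  Var(W) = 2.04
ρ = -0.26 / √(0.24·2.04) ≈ -0.372

-0.372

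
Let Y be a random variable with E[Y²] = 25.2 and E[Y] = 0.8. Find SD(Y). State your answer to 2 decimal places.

Var(Y) = 25.2 − (0.8)² = 24.56
SD(Y) = √24.56 ≈ 4.96

4.96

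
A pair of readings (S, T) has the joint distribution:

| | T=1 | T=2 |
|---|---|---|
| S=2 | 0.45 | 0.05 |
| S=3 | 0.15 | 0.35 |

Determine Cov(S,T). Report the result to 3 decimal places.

0.150

E[S] = 2.5,  E[T] = 1.4
E[ST] = 3.65
Cov(S,T) = E[ST] − E[S]E[T] = 3.65 − (2.5)(1.4) = 0.15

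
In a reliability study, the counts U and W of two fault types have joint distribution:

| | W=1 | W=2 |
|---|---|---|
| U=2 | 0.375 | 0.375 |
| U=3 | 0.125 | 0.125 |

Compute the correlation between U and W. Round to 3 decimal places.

0.000

E[U] = 2.25,  E[W] = 1.5
E[UW] = 3.375
Cov(U,W) = E[UW] − E[U]E[W] = 3.375 − (2.25)(1.5) = 0
Var(U) = 0.1875,  Var(W) = 0.25
ρ = 0 / √(0.1875·0.25) ≈ 0.000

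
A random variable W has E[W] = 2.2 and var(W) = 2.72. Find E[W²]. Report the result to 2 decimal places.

E[W²] = var(W) + (E[W])² = 2.72 + (2.2)² = 7.56

7.56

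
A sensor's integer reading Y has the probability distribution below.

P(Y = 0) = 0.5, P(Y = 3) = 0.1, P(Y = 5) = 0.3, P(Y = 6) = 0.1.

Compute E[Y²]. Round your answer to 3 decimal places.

12.000

E[Y²] = (0)²(0.5) + (3)²(0.1) + (5)²(0.3) + (6)²(0.1) = 12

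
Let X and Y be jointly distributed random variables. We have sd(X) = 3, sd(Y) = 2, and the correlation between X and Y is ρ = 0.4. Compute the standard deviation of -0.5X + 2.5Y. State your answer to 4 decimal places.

Var(X) = (3)² = 9;  Var(Y) = (2)² = 4
cov(X,Y) = ρ·sd(X)·sd(Y) = 0.4·3·2 = 2.4
Var(-0.5X + 2.5Y) = (-0.5)²·Var(X) + (2.5)²·Var(Y) + 2·(-0.5)·(2.5)·cov(X,Y)
= 0.25·9 + 6.25·4 + -2.5·2.4 = 21.25
sd(-0.5X + 2.5Y) = √21.25 ≈ 4.6098

4.6098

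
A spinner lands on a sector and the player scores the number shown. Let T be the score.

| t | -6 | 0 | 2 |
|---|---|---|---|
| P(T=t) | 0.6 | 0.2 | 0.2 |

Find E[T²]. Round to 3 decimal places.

E[T²] = (-6)²(0.6) + (0)²(0.2) + (2)²(0.2) = 22.4

22.400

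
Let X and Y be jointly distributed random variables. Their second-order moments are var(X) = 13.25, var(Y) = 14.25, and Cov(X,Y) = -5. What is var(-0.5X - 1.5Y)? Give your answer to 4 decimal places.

27.8750

var(-0.5X - 1.5Y) = (-0.5)²·var(X) + (-1.5)²·var(Y) + 2·(-0.5)·(-1.5)·Cov(X,Y)
= 0.25·13.25 + 2.25·14.25 + 1.5·-5 = 27.875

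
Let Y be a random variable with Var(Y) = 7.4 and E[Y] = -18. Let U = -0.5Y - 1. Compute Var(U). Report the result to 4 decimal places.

Var(-0.5Y - 1) = (-0.5)²·Var(Y) = 0.25·7.4 = 1.85

1.8500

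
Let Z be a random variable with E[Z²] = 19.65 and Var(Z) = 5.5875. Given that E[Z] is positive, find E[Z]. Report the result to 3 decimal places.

3.750

(E[Z])² = E[Z²] − Var(Z) = 19.65 − 5.5875 = 14.0625
E[Z] = √14.0625 = 3.75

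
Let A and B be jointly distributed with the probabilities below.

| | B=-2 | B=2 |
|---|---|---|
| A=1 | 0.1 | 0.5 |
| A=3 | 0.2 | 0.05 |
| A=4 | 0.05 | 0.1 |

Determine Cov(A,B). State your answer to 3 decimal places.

E[A] = 1.95,  E[B] = 0.6
E[AB] = 0.3
Cov(A,B) = E[AB] − E[A]E[B] = 0.3 − (1.95)(0.6) = -0.87

-0.870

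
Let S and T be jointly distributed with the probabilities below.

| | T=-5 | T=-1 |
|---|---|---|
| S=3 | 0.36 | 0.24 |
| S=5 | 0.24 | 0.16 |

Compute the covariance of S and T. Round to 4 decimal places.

0.0000

E[S] = 3.8,  E[T] = -3.4
E[ST] = -12.92
Cov(S,T) = E[ST] − E[S]E[T] = -12.92 − (3.8)(-3.4) = 0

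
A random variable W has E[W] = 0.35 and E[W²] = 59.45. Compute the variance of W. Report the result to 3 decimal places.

59.328

Var(W) = 59.45 − (0.35)² = 59.3275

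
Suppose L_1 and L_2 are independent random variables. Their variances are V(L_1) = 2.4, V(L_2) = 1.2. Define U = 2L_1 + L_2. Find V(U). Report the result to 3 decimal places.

10.800

By independence, V(U) = (2)²V(L_1) + (1)²V(L_2)
= (2)²·2.4 + (1)²·1.2 = 10.8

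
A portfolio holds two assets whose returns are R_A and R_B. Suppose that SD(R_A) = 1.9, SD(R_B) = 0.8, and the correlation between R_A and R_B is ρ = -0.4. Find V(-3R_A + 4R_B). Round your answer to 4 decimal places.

57.3220

V(R_A) = (1.9)² = 3.61;  V(R_B) = (0.8)² = 0.64
Cov(R_A,R_B) = ρ·SD(R_A)·SD(R_B) = -0.4·1.9·0.8 = -0.608
V(-3R_A + 4R_B) = (-3)²·V(R_A) + (4)²·V(R_B) + 2·(-3)·(4)·Cov(R_A,R_B)
= 9·3.61 + 16·0.64 + -24·-0.608 = 57.322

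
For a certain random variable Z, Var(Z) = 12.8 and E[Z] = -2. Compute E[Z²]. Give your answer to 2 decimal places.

16.80

E[Z²] = Var(Z) + (E[Z])² = 12.8 + (-2)² = 16.8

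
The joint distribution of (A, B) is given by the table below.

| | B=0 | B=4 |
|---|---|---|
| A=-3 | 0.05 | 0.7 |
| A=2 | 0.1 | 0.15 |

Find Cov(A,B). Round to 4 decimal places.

E[A] = -1.75,  E[B] = 3.4
E[AB] = -7.2
Cov(A,B) = E[AB] − E[A]E[B] = -7.2 − (-1.75)(3.4) = -1.25

-1.2500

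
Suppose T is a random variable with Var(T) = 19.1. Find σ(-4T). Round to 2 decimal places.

Var(-4T) = (-4)²·19.1 = 305.6
σ(-4T) = √305.6 ≈ 17.48

17.48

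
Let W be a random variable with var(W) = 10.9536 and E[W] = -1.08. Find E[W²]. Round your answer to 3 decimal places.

E[W²] = var(W) + (E[W])² = 10.9536 + (-1.08)² = 12.12

12.120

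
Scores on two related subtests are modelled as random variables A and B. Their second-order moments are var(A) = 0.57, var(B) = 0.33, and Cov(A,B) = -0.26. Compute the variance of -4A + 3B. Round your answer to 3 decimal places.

18.330

var(-4A + 3B) = (-4)²·var(A) + (3)²·var(B) + 2·(-4)·(3)·Cov(A,B)
= 16·0.57 + 9·0.33 + -24·-0.26 = 18.33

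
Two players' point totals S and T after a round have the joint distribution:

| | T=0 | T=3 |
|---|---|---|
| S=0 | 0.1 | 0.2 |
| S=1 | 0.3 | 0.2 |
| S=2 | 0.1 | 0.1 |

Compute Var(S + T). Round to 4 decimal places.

E[S] = 0.9,  E[T] = 1.5,  E[ST] = 1.2
Var(S) = 1.3 − (0.9)² = 0.49;  Var(T) = 4.5 − (1.5)² = 2.25
cov(S,T) = 1.2 − (0.9)(1.5) = -0.15
Var(S + T) = (1)²·0.49 + (1)²·2.25 + 2·(1)·(1)·-0.15 = 2.44

2.4400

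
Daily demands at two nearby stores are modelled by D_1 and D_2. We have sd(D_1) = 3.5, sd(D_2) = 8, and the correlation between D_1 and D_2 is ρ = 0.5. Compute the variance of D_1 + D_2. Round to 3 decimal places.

104.250

Var(D_1) = (3.5)² = 12.25;  Var(D_2) = (8)² = 64
Cov(D_1,D_2) = ρ·sd(D_1)·sd(D_2) = 0.5·3.5·8 = 14
Var(D_1 + D_2) = (1)²·Var(D_1) + (1)²·Var(D_2) + 2·(1)·(1)·Cov(D_1,D_2)
= 1·12.25 + 1·64 + 2·14 = 104.25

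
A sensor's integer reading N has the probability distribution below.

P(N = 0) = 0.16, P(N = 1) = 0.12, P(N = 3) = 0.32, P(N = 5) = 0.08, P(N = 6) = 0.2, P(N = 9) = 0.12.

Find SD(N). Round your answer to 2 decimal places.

E[N] = (0)(0.16) + (1)(0.12) + (3)(0.32) + (5)(0.08) + (6)(0.2) + (9)(0.12) = 3.76
E[N²] = (0)²(0.16) + (1)²(0.12) + (3)²(0.32) + (5)²(0.08) + (6)²(0.2) + (9)²(0.12) = 21.92
var(N) = E[N²] − (E[N])² = 21.92 − (3.76)² = 7.7824
SD(N) = √7.7824 ≈ 2.79

2.79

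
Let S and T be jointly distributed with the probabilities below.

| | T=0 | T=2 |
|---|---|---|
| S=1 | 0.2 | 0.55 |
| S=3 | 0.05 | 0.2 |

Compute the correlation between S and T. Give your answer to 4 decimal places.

0.0667

E[S] = 1.5,  E[T] = 1.5
E[ST] = 2.3
Cov(S,T) = E[ST] − E[S]E[T] = 2.3 − (1.5)(1.5) = 0.05
Var(S) = 0.75,  Var(T) = 0.75
ρ = 0.05 / √(0.75·0.75) ≈ 0.0667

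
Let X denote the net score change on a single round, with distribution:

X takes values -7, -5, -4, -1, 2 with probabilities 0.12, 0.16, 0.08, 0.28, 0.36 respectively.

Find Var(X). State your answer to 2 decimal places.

E[X] = (-7)(0.12) + (-5)(0.16) + (-4)(0.08) + (-1)(0.28) + (2)(0.36) = -1.52
E[X²] = (-7)²(0.12) + (-5)²(0.16) + (-4)²(0.08) + (-1)²(0.28) + (2)²(0.36) = 12.88
Var(X) = E[X²] − (E[X])² = 12.88 − (-1.52)² = 10.5696

10.57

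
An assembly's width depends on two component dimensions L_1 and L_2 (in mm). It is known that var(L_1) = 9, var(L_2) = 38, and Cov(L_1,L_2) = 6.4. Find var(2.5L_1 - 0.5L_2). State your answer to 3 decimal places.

var(2.5L_1 - 0.5L_2) = (2.5)²·var(L_1) + (-0.5)²·var(L_2) + 2·(2.5)·(-0.5)·Cov(L_1,L_2)
= 6.25·9 + 0.25·38 + -2.5·6.4 = 49.75

49.750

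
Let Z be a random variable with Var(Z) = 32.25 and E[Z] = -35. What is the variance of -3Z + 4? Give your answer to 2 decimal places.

290.25

Var(-3Z + 4) = (-3)²·Var(Z) = 9·32.25 = 290.25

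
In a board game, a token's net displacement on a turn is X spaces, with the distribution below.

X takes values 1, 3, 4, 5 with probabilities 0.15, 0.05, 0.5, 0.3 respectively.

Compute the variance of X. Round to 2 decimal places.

E[X] = (1)(0.15) + (3)(0.05) + (4)(0.5) + (5)(0.3) = 3.8
E[X²] = (1)²(0.15) + (3)²(0.05) + (4)²(0.5) + (5)²(0.3) = 16.1
Var(X) = E[X²] − (E[X])² = 16.1 − (3.8)² = 1.66

1.66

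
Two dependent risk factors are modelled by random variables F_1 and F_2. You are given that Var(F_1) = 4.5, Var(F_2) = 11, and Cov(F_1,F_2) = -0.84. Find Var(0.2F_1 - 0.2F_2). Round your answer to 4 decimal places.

Var(0.2F_1 - 0.2F_2) = (0.2)²·Var(F_1) + (-0.2)²·Var(F_2) + 2·(0.2)·(-0.2)·Cov(F_1,F_2)
= 0.04·4.5 + 0.04·11 + -0.08·-0.84 = 0.6872

0.6872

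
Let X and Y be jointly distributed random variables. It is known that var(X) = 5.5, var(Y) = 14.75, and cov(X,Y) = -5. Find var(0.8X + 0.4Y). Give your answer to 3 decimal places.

var(0.8X + 0.4Y) = (0.8)²·var(X) + (0.4)²·var(Y) + 2·(0.8)·(0.4)·cov(X,Y)
= 0.64·5.5 + 0.16·14.75 + 0.64·-5 = 2.68

2.680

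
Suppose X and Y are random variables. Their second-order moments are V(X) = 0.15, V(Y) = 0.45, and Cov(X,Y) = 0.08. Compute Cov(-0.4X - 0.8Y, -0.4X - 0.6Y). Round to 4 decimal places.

0.2848

Cov(-0.4X - 0.8Y, -0.4X - 0.6Y) = (-0.4)(-0.4)V(X) + (-0.8)(-0.6)V(Y) + [(-0.4)(-0.6) + (-0.8)(-0.4)]Cov(X,Y)
= 0.16·0.15 + 0.48·0.45 + 0.56·0.08 = 0.2848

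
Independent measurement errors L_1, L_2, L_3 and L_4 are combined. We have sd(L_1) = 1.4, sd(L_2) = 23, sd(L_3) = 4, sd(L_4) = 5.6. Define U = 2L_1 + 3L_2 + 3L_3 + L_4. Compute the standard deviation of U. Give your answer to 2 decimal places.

Var(L_1) = 1.96, Var(L_2) = 529, Var(L_3) = 16, Var(L_4) = 31.36
By independence, Var(U) = (2)²Var(L_1) + (3)²Var(L_2) + (3)²Var(L_3) + (1)²Var(L_4)
= (2)²·1.96 + (3)²·529 + (3)²·16 + (1)²·31.36 = 4944.2
sd(U) = √4944.2 ≈ 70.32

70.32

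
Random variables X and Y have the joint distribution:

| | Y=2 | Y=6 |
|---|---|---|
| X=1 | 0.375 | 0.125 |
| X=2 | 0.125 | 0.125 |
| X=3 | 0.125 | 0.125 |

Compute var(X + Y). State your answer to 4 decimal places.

5.1875

E[X] = 1.75,  E[Y] = 3.5,  E[XY] = 6.5
var(X) = 3.75 − (1.75)² = 0.6875;  var(Y) = 16 − (3.5)² = 3.75
Cov(X,Y) = 6.5 − (1.75)(3.5) = 0.375
var(X + Y) = (1)²·0.6875 + (1)²·3.75 + 2·(1)·(1)·0.375 = 5.1875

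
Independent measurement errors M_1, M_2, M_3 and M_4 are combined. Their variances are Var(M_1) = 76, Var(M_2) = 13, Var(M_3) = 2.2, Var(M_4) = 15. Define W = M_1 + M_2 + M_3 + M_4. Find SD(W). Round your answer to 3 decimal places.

By independence, Var(W) = (1)²Var(M_1) + (1)²Var(M_2) + (1)²Var(M_3) + (1)²Var(M_4)
= (1)²·76 + (1)²·13 + (1)²·2.2 + (1)²·15 = 106.2
SD(W) = √106.2 ≈ 10.305

10.305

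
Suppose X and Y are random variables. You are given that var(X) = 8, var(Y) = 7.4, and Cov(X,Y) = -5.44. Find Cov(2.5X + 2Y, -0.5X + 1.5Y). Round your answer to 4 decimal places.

Cov(2.5X + 2Y, -0.5X + 1.5Y) = (2.5)(-0.5)var(X) + (2)(1.5)var(Y) + [(2.5)(1.5) + (2)(-0.5)]Cov(X,Y)
= -1.25·8 + 3·7.4 + 2.75·-5.44 = -2.76

-2.7600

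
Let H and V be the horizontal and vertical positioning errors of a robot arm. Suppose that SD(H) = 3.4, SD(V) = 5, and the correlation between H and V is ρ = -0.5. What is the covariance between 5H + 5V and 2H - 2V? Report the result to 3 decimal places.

var(H) = (3.4)² = 11.56;  var(V) = (5)² = 25
cov(H,V) = ρ·SD(H)·SD(V) = -0.5·3.4·5 = -8.5
cov(5H + 5V, 2H - 2V) = (5)(2)var(H) + (5)(-2)var(V) + [(5)(-2) + (5)(2)]cov(H,V)
= 10·11.56 + -10·25 + 0·-8.5 = -134.4

-134.400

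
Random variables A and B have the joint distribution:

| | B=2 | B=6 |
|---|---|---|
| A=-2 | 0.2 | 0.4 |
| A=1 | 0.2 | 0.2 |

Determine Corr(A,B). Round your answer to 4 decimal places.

E[A] = -0.8,  E[B] = 4.4
E[AB] = -4
Cov(A,B) = E[AB] − E[A]E[B] = -4 − (-0.8)(4.4) = -0.48
V(A) = 2.16,  V(B) = 3.84
ρ = -0.48 / √(2.16·3.84) ≈ -0.1667

-0.1667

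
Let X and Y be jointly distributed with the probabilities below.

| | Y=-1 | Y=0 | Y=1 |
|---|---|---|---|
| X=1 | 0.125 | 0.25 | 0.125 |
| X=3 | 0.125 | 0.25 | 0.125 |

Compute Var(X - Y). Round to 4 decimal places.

1.5000

E[X] = 2,  E[Y] = 0,  E[XY] = 0
Var(X) = 5 − (2)² = 1;  Var(Y) = 0.5 − (0)² = 0.5
cov(X,Y) = 0 − (2)(0) = 0
Var(X - Y) = (1)²·1 + (-1)²·0.5 + 2·(1)·(-1)·0 = 1.5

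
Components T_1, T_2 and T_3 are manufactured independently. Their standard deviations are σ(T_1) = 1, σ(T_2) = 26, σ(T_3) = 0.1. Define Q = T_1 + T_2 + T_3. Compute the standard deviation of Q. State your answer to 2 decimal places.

Var(T_1) = 1, Var(T_2) = 676, Var(T_3) = 0.01
By independence, Var(Q) = (1)²Var(T_1) + (1)²Var(T_2) + (1)²Var(T_3)
= (1)²·1 + (1)²·676 + (1)²·0.01 = 677.01
σ(Q) = √677.01 ≈ 26.02

26.02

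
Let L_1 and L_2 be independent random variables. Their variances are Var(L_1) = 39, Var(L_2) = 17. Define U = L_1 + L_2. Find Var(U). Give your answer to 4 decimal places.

By independence, Var(U) = (1)²Var(L_1) + (1)²Var(L_2)
= (1)²·39 + (1)²·17 = 56

56.0000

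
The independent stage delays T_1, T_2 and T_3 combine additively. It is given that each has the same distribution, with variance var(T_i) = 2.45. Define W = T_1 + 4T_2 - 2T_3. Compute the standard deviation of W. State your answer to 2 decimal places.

7.17

By independence, var(W) = (1)²var(T_1) + (4)²var(T_2) + (-2)²var(T_3)
= (1)²·2.45 + (4)²·2.45 + (-2)²·2.45 = 51.45
SD(W) = √51.45 ≈ 7.17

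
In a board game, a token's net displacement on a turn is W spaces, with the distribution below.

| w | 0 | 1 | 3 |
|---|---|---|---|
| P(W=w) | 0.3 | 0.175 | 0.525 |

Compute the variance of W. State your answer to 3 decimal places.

E[W] = (0)(0.3) + (1)(0.175) + (3)(0.525) = 1.75
E[W²] = (0)²(0.3) + (1)²(0.175) + (3)²(0.525) = 4.9
Var(W) = E[W²] − (E[W])² = 4.9 − (1.75)² = 1.8375

1.838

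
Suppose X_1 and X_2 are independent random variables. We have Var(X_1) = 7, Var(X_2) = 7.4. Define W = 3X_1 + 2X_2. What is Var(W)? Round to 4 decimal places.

By independence, Var(W) = (3)²Var(X_1) + (2)²Var(X_2)
= (3)²·7 + (2)²·7.4 = 92.6

92.6000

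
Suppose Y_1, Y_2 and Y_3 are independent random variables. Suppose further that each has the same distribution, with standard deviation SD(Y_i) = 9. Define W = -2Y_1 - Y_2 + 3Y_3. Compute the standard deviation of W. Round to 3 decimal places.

33.675

var(Y_i) = (9)² = 81
By independence, var(W) = (-2)²var(Y_1) + (-1)²var(Y_2) + (3)²var(Y_3)
= (-2)²·81 + (-1)²·81 + (3)²·81 = 1134
SD(W) = √1134 ≈ 33.675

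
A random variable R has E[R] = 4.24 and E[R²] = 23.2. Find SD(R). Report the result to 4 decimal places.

2.2853

var(R) = 23.2 − (4.24)² = 5.2224
SD(R) = √5.2224 ≈ 2.2853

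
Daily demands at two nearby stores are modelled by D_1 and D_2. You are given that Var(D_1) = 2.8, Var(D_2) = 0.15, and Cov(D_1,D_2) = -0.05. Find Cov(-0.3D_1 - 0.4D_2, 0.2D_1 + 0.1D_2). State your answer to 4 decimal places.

Cov(-0.3D_1 - 0.4D_2, 0.2D_1 + 0.1D_2) = (-0.3)(0.2)Var(D_1) + (-0.4)(0.1)Var(D_2) + [(-0.3)(0.1) + (-0.4)(0.2)]Cov(D_1,D_2)
= -0.06·2.8 + -0.04·0.15 + -0.11·-0.05 = -0.1685

-0.1685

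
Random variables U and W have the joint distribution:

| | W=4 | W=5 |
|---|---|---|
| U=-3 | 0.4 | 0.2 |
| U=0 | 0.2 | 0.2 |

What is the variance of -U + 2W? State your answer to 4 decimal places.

2.6400

E[U] = -1.8,  E[W] = 4.4,  E[UW] = -7.8
var(U) = 5.4 − (-1.8)² = 2.16;  var(W) = 19.6 − (4.4)² = 0.24
Cov(U,W) = -7.8 − (-1.8)(4.4) = 0.12
var(-U + 2W) = (-1)²·2.16 + (2)²·0.24 + 2·(-1)·(2)·0.12 = 2.64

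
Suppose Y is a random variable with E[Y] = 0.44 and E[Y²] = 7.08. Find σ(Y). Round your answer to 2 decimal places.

2.62

Var(Y) = 7.08 − (0.44)² = 6.8864
σ(Y) = √6.8864 ≈ 2.62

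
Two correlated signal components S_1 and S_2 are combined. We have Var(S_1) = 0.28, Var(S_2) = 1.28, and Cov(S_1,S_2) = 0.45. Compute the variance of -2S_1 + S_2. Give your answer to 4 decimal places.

Var(-2S_1 + S_2) = (-2)²·Var(S_1) + (1)²·Var(S_2) + 2·(-2)·(1)·Cov(S_1,S_2)
= 4·0.28 + 1·1.28 + -4·0.45 = 0.6

0.6000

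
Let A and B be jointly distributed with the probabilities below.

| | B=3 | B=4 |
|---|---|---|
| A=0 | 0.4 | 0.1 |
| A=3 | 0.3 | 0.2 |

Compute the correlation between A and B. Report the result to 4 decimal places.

E[A] = 1.5,  E[B] = 3.3
E[AB] = 5.1
Cov(A,B) = E[AB] − E[A]E[B] = 5.1 − (1.5)(3.3) = 0.15
Var(A) = 2.25,  Var(B) = 0.21
ρ = 0.15 / √(2.25·0.21) ≈ 0.2182

0.2182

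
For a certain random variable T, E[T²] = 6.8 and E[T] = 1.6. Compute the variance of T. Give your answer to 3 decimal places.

4.240

V(T) = 6.8 − (1.6)² = 4.24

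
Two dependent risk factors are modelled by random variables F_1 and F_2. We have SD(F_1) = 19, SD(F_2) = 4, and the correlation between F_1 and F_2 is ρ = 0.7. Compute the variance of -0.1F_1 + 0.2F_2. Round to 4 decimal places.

var(F_1) = (19)² = 361;  var(F_2) = (4)² = 16
Cov(F_1,F_2) = ρ·SD(F_1)·SD(F_2) = 0.7·19·4 = 53.2
var(-0.1F_1 + 0.2F_2) = (-0.1)²·var(F_1) + (0.2)²·var(F_2) + 2·(-0.1)·(0.2)·Cov(F_1,F_2)
= 0.01·361 + 0.04·16 + -0.04·53.2 = 2.122

2.1220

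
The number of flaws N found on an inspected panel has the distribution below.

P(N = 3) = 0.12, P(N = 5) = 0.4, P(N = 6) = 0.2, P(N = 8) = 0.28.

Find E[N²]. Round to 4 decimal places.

E[N²] = (3)²(0.12) + (5)²(0.4) + (6)²(0.2) + (8)²(0.28) = 36.2

36.2000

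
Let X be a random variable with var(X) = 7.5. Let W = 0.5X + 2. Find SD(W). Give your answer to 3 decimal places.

var(0.5X + 2) = (0.5)²·7.5 = 1.875
SD(W) = √1.875 ≈ 1.369

1.369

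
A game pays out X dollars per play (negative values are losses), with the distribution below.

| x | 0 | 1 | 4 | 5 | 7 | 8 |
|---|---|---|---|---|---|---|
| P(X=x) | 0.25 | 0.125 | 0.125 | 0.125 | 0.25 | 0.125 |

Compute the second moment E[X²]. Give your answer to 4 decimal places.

E[X²] = (0)²(0.25) + (1)²(0.125) + (4)²(0.125) + (5)²(0.125) + (7)²(0.25) + (8)²(0.125) = 25.5

25.5000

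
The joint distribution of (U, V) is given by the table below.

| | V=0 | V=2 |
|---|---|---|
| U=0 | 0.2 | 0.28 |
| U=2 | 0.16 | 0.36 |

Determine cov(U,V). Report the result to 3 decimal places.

E[U] = 1.04,  E[V] = 1.28
E[UV] = 1.44
cov(U,V) = E[UV] − E[U]E[V] = 1.44 − (1.04)(1.28) = 0.1088

0.109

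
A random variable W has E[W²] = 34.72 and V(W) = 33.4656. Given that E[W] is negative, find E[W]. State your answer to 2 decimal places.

-1.12

(E[W])² = E[W²] − V(W) = 34.72 − 33.4656 = 1.2544
E[W] = −√1.2544 = -1.12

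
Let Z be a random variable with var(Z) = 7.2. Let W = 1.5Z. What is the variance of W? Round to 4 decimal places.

var(1.5Z) = (1.5)²·var(Z) = 2.25·7.2 = 16.2

16.2000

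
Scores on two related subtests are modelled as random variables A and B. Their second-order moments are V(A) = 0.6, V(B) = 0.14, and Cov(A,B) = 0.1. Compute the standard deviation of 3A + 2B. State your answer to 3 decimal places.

2.676

V(3A + 2B) = (3)²·V(A) + (2)²·V(B) + 2·(3)·(2)·Cov(A,B)
= 9·0.6 + 4·0.14 + 12·0.1 = 7.16
SD(3A + 2B) = √7.16 ≈ 2.676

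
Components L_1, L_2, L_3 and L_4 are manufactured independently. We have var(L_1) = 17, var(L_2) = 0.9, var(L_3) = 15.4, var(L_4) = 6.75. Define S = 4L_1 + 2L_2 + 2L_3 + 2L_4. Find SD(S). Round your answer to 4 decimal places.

19.0840

By independence, var(S) = (4)²var(L_1) + (2)²var(L_2) + (2)²var(L_3) + (2)²var(L_4)
= (4)²·17 + (2)²·0.9 + (2)²·15.4 + (2)²·6.75 = 364.2
SD(S) = √364.2 ≈ 19.0840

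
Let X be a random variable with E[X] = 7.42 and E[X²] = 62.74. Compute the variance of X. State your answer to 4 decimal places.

7.6836

Var(X) = 62.74 − (7.42)² = 7.6836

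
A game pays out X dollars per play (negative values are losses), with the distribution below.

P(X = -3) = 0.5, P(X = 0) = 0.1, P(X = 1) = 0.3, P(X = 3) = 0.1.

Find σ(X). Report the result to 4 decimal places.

2.2113

E[X] = (-3)(0.5) + (0)(0.1) + (1)(0.3) + (3)(0.1) = -0.9
E[X²] = (-3)²(0.5) + (0)²(0.1) + (1)²(0.3) + (3)²(0.1) = 5.7
V(X) = E[X²] − (E[X])² = 5.7 − (-0.9)² = 4.89
σ(X) = √4.89 ≈ 2.2113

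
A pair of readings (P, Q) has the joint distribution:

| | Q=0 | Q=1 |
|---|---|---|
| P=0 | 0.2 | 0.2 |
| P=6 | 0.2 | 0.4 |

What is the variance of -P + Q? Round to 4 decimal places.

E[P] = 3.6,  E[Q] = 0.6,  E[PQ] = 2.4
Var(P) = 21.6 − (3.6)² = 8.64;  Var(Q) = 0.6 − (0.6)² = 0.24
Cov(P,Q) = 2.4 − (3.6)(0.6) = 0.24
Var(-P + Q) = (-1)²·8.64 + (1)²·0.24 + 2·(-1)·(1)·0.24 = 8.4

8.4000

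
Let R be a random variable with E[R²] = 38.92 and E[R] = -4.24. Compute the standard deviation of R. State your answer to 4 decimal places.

4.5763

var(R) = 38.92 − (-4.24)² = 20.9424
SD(R) = √20.9424 ≈ 4.5763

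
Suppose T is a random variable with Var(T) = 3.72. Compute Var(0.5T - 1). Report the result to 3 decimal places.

Var(0.5T - 1) = (0.5)²·Var(T) = 0.25·3.72 = 0.93

0.930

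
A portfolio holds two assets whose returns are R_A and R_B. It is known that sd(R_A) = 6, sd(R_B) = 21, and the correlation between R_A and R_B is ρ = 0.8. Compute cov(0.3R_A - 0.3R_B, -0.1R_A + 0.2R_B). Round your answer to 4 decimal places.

-18.4680

var(R_A) = (6)² = 36;  var(R_B) = (21)² = 441
cov(R_A,R_B) = ρ·sd(R_A)·sd(R_B) = 0.8·6·21 = 100.8
cov(0.3R_A - 0.3R_B, -0.1R_A + 0.2R_B) = (0.3)(-0.1)var(R_A) + (-0.3)(0.2)var(R_B) + [(0.3)(0.2) + (-0.3)(-0.1)]cov(R_A,R_B)
= -0.03·36 + -0.06·441 + 0.09·100.8 = -18.468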